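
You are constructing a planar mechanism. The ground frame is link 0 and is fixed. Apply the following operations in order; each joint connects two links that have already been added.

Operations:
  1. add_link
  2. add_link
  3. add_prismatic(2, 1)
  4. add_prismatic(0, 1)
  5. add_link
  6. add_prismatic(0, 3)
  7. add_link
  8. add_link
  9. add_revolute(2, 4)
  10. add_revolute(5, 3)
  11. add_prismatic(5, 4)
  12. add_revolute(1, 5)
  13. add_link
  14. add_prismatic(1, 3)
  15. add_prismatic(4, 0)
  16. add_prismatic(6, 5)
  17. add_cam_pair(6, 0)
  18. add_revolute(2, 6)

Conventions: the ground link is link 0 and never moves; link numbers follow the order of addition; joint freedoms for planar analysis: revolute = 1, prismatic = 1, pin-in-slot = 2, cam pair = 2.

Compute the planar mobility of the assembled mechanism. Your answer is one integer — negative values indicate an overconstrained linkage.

L=1 J1=0 J2=0
add link → L=2 J1=0 J2=0
add link → L=3 J1=0 J2=0
P@2,1 dof=1 J1 → L=3 J1=1 J2=0
P@0,1 dof=1 J1 → L=3 J1=2 J2=0
add link → L=4 J1=2 J2=0
P@0,3 dof=1 J1 → L=4 J1=3 J2=0
add link → L=5 J1=3 J2=0
add link → L=6 J1=3 J2=0
R@2,4 dof=1 J1 → L=6 J1=4 J2=0
R@5,3 dof=1 J1 → L=6 J1=5 J2=0
P@5,4 dof=1 J1 → L=6 J1=6 J2=0
R@1,5 dof=1 J1 → L=6 J1=7 J2=0
add link → L=7 J1=7 J2=0
P@1,3 dof=1 J1 → L=7 J1=8 J2=0
P@4,0 dof=1 J1 → L=7 J1=9 J2=0
P@6,5 dof=1 J1 → L=7 J1=10 J2=0
C@6,0 dof=2 J2 → L=7 J1=10 J2=1
R@2,6 dof=1 J1 → L=7 J1=11 J2=1
M=3(L−1)−2J1−J2=3·6−2·11−1=-5

M = -5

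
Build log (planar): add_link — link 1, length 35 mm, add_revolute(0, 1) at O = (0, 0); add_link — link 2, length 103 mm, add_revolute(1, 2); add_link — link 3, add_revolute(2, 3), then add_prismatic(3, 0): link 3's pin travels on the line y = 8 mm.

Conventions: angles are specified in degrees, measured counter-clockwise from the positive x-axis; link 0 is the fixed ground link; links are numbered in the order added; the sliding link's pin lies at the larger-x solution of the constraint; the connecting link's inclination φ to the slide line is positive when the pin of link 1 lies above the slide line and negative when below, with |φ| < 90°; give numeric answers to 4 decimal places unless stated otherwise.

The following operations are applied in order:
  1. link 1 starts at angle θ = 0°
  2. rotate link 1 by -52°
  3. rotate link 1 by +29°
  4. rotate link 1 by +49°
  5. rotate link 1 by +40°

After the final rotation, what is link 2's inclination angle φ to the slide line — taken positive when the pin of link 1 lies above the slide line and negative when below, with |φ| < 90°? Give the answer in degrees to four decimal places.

geometry: r = 35 mm, L = 103 mm, e = 8 mm; θ starts at 0°
rotate link 1 by -52°: θ ← 0° -52° = -52°
rotate link 1 by +29°: θ ← -52° +29° = -23°
rotate link 1 by +49°: θ ← -23° +49° = 26°
rotate link 1 by +40°: θ ← 26° +40° = 66°
h = r sin θ − e = 31.974091 − 8 = 23.974091
sin φ = h / L = 23.974091 / 103 = 0.23275817
φ = arcsin(0.23275817) = 13.459511°

13.4595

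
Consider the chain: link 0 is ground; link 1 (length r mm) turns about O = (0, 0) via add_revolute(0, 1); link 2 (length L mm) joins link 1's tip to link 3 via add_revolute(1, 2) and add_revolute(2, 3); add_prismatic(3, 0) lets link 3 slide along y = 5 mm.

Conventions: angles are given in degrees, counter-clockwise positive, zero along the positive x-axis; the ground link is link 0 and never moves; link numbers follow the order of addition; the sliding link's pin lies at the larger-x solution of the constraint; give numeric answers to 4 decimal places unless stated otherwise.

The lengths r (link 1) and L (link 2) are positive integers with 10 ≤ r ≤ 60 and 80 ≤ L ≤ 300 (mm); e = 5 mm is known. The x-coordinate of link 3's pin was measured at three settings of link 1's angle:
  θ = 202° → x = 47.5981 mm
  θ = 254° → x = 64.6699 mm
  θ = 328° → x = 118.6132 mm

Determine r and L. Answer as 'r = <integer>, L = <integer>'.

constraint per measurement: (x − r cos θ)² + (r sin θ − e)² = L²
subtracting the θ₁ and θ₂ equations cancels the r² and L² terms:
r = (x₁² − x₂²) / (2[(x₁cos θ₁ + e sin θ₁) − (x₂cos θ₂ + e sin θ₂)]) = 40.9998 → r = 41
L² = (x₁ − r cos θ₁)² + (r sin θ₁ − e)² = 7744.0074 → L = 88.0000 → L = 88
check at θ₃=328°: x = 118.6132 (printed 118.6132) ✓

r = 41, L = 88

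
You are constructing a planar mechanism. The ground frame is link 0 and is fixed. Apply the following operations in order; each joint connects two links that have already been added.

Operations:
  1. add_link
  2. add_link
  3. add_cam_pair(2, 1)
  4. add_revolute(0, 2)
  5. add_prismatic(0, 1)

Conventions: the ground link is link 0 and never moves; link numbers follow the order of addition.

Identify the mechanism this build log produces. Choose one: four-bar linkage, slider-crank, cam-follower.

links: 3 (incl. ground); joints: 1 revolute, 1 prismatic, 1 higher (cam) pair, forming one closed loop
3 links, revolute + prismatic + higher pair in one loop → cam-follower

cam-follower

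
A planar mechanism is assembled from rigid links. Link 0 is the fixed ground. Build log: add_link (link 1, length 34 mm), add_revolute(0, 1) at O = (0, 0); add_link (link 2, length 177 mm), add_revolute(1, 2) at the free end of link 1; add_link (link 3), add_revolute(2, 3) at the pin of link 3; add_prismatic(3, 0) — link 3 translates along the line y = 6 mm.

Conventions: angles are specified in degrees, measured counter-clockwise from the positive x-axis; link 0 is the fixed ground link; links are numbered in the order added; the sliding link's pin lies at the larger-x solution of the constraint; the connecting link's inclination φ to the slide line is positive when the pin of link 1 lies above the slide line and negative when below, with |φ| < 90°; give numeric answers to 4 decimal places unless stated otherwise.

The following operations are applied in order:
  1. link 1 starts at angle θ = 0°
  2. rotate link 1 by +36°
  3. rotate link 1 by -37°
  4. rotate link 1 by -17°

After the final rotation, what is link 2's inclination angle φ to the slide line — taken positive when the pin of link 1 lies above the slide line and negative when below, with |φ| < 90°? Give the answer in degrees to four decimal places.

geometry: r = 34 mm, L = 177 mm, e = 6 mm; θ starts at 0°
rotate link 1 by +36°: θ ← 0° +36° = 36°
rotate link 1 by -37°: θ ← 36° -37° = -1°
rotate link 1 by -17°: θ ← -1° -17° = -18°
h = r sin θ − e = -10.506578 − 6 = -16.506578
sin φ = h / L = -16.506578 / 177 = -0.09325750
φ = arcsin(-0.09325750) = -5.351037°

-5.3510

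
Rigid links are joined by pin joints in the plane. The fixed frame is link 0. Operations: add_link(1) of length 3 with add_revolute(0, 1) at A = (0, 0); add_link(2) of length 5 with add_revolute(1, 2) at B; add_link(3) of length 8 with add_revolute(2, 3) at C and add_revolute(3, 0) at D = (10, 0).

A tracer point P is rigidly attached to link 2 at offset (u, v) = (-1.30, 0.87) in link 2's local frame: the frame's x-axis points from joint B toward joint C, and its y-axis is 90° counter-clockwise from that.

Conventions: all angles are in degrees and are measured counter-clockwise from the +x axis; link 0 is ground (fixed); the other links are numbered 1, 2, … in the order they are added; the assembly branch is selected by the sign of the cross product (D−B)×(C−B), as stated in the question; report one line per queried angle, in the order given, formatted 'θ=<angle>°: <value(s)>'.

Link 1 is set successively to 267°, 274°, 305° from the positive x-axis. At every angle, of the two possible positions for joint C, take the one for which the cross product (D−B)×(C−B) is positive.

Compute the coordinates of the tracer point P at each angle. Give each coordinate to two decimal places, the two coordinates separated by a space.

A=(0,0), D=(10.00,0)
θ=267°: B = A + 3.00·(cos267°, sin267°) = (-0.1570, -2.9959)
θ=267°: |BD| = 10.5896
θ=267°: circle(B,5.00) ∩ circle(D,8.00): a=3.4534, h=3.6158
θ=267°:   candidates: C₊=(2.1324,1.4492) cross=38.290; C₋=(4.1782,-5.4870) cross=-38.290
θ=267°:   branch + wants cross > 0 → take C=(2.1324,1.4492) (cross=38.290)
θ=267°: ex = (C−B)/|BC| = (0.4579,0.8890); ey = (-0.8890,0.4579)
θ=267°: P = B + -1.30·ex + 0.87·ey = (-1.5257,-3.7533)
θ=274°: B = A + 3.00·(cos274°, sin274°) = (0.2093, -2.9927)
θ=274°: |BD| = 10.2379
θ=274°: circle(B,5.00) ∩ circle(D,8.00): a=3.2143, h=3.8299
θ=274°:   candidates: C₊=(2.1636,1.6096) cross=39.211; C₋=(4.4027,-5.7158) cross=-39.211
θ=274°:   branch + wants cross > 0 → take C=(2.1636,1.6096) (cross=39.211)
θ=274°: ex = (C−B)/|BC| = (0.3909,0.9204); ey = (-0.9204,0.3909)
θ=274°: P = B + -1.30·ex + 0.87·ey = (-1.0996,-3.8492)
θ=305°: B = A + 3.00·(cos305°, sin305°) = (1.7207, -2.4575)
θ=305°: |BD| = 8.6363
θ=305°: circle(B,5.00) ∩ circle(D,8.00): a=2.0602, h=4.5558
θ=305°:   candidates: C₊=(2.3994,2.4963) cross=39.345; C₋=(4.9921,-6.2387) cross=-39.345
θ=305°:   branch + wants cross > 0 → take C=(2.3994,2.4963) (cross=39.345)
θ=305°: ex = (C−B)/|BC| = (0.1357,0.9907); ey = (-0.9907,0.1357)
θ=305°: P = B + -1.30·ex + 0.87·ey = (0.6823,-3.6273)

θ=267°: -1.53 -3.75
θ=274°: -1.10 -3.85
θ=305°: 0.68 -3.63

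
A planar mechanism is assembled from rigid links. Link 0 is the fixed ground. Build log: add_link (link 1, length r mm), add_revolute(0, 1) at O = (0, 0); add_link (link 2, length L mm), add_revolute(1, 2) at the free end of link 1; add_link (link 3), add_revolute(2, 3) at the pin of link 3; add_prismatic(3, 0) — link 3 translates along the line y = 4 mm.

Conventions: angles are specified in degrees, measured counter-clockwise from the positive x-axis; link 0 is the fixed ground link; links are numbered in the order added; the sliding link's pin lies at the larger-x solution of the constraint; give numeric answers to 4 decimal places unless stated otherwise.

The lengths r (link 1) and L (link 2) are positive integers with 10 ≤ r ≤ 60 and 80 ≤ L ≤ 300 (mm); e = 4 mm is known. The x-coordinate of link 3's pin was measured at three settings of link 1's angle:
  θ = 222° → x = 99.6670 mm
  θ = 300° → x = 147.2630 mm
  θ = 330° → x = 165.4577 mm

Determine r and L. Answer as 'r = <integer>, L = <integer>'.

constraint per measurement: (x − r cos θ)² + (r sin θ − e)² = L²
subtracting the θ₁ and θ₂ equations cancels the r² and L² terms:
r = (x₁² − x₂²) / (2[(x₁cos θ₁ + e sin θ₁) − (x₂cos θ₂ + e sin θ₂)]) = 40.0000 → r = 40
L² = (x₁ − r cos θ₁)² + (r sin θ₁ − e)² = 17688.9939 → L = 133.0000 → L = 133
check at θ₃=330°: x = 165.4577 (printed 165.4577) ✓

r = 40, L = 133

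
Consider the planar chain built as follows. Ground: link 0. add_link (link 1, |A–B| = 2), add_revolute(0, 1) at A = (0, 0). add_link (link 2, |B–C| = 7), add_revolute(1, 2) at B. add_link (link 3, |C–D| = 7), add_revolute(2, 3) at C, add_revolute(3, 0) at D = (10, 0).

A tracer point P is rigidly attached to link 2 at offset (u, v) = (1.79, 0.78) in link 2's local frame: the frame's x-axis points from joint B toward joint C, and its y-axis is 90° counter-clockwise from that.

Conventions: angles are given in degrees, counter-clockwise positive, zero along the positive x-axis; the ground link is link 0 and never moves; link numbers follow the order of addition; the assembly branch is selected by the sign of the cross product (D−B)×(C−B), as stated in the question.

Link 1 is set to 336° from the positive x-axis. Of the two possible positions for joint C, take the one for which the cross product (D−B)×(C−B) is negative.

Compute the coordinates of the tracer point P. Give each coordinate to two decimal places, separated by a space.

A=(0,0), D=(10.00,0)
B = A + 2.00·(cos336°, sin336°) = (1.8271, -0.8135)
|BD| = 8.2133
circle(B,7.00) ∩ circle(D,7.00): a=4.1066, h=5.6688
  candidates: C₊=(5.3521,5.2342) cross=46.560; C₋=(6.4750,-6.0477) cross=-46.560
  branch - wants cross < 0 → take C=(6.4750,-6.0477) (cross=-46.560)
ex = (C−B)/|BC| = (0.6640,-0.7477); ey = (0.7477,0.6640)
P = B + 1.79·ex + 0.78·ey = (3.5989,-1.6340)

3.60 -1.63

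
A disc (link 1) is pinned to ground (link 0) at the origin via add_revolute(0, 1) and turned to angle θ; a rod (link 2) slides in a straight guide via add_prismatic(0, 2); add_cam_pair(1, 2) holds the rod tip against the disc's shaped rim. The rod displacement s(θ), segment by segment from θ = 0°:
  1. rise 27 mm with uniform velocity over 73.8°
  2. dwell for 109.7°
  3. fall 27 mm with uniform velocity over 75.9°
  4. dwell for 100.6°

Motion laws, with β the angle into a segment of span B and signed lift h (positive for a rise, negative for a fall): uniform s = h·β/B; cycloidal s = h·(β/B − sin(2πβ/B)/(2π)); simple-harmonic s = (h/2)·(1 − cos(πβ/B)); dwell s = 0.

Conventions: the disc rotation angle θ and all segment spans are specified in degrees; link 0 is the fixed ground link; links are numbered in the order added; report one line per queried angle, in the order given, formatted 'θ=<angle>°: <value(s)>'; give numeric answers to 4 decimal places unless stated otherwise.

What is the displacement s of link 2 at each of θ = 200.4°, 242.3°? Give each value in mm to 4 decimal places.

segment 1 (0° to 73.8°, uniform, h = 27) is passed completely: s = 0.0000 + (27) = 27.0000
segment 2 (73.8° to 183.5°, dwell): s unchanged at 27.0000
θ = 200.4° falls in segment 3 (183.5° to 259.4°, uniform, h = -27): β = 200.4 − 183.5 = 16.9°, B = 75.9°; Δs = -27·16.9/75.9 = -6.0119; s = 27.0000 − 6.0119 = 20.9881
θ = 242.3° falls in segment 3 (183.5° to 259.4°, uniform, h = -27): β = 242.3 − 183.5 = 58.8°, B = 75.9°; Δs = -27·58.8/75.9 = -20.9170; s = 27.0000 − 20.9170 = 6.0830

θ=200.4°: 20.9881
θ=242.3°: 6.0830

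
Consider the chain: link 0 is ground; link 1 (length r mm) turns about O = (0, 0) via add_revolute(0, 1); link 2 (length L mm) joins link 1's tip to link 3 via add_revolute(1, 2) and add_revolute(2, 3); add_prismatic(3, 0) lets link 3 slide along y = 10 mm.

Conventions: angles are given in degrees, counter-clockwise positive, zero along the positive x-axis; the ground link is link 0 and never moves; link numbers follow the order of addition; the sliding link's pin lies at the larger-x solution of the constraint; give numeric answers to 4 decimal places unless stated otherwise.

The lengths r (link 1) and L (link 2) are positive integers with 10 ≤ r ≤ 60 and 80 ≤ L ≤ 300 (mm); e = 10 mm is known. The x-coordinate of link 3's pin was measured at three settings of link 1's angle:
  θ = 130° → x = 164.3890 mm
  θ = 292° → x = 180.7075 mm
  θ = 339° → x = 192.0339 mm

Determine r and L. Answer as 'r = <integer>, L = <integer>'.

constraint per measurement: (x − r cos θ)² + (r sin θ − e)² = L²
subtracting the θ₁ and θ₂ equations cancels the r² and L² terms:
r = (x₁² − x₂²) / (2[(x₁cos θ₁ + e sin θ₁) − (x₂cos θ₂ + e sin θ₂)]) = 18.0000 → r = 18
L² = (x₁ − r cos θ₁)² + (r sin θ₁ − e)² = 30975.9870 → L = 176.0000 → L = 176
check at θ₃=339°: x = 192.0339 (printed 192.0339) ✓

r = 18, L = 176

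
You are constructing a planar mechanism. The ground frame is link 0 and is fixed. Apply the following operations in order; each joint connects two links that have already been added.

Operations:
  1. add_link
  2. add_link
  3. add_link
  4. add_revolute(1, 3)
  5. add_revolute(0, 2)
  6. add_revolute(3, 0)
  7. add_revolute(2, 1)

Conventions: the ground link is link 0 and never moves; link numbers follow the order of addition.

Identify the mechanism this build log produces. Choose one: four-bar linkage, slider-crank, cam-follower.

links: 4 (incl. ground); joints: 4 revolute, 0 prismatic, 0 higher (cam) pair, forming one closed loop
4 links in a single 4R loop → four-bar linkage

four-bar linkage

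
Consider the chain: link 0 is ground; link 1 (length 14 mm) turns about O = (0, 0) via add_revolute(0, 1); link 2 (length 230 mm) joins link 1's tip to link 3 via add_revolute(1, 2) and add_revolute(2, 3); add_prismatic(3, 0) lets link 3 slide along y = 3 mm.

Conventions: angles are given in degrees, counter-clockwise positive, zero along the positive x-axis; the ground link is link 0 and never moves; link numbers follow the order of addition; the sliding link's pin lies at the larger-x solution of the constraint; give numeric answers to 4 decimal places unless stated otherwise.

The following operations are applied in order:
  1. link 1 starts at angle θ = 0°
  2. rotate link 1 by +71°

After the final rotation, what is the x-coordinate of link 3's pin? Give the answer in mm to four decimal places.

geometry: r = 14 mm, L = 230 mm, e = 3 mm; θ starts at 0°
rotate link 1 by +71°: θ ← 0° +71° = 71°
crank pin P = (r cos θ, r sin θ) = (4.557954, 13.237260)
h = r sin θ − e = 13.237260 − 3 = 10.237260
x = r cos θ + √(L² − h²) = 4.557954 + 229.772058 = 234.330012

234.3300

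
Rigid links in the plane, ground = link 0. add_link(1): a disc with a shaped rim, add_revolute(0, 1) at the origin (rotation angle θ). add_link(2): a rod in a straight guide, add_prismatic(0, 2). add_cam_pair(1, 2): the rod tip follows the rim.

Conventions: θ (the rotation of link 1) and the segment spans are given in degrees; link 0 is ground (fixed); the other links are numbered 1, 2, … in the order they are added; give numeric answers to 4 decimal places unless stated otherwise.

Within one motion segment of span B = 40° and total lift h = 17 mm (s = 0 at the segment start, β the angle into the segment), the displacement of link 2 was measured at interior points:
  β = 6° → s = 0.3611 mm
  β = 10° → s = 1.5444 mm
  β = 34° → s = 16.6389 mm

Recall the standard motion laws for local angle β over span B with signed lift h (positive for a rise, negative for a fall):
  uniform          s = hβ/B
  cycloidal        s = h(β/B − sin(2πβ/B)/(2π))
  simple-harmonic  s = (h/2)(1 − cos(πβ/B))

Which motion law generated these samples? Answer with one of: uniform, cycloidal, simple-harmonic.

candidates at β/B = r: uniform s = h·r (linear in β); cycloidal s = h·(r − sin(2πr)/(2π)); simple-harmonic s = (h/2)(1 − cos(πr))
β=6°: printed 0.3611 | uniform 2.5500, cycloidal 0.3611, simple-harmonic 0.9264
β=10°: printed 1.5444 | uniform 4.2500, cycloidal 1.5444, simple-harmonic 2.4896
β=34°: printed 16.6389 | uniform 14.4500, cycloidal 16.6389, simple-harmonic 16.0736
only one law matches every sample → cycloidal

cycloidal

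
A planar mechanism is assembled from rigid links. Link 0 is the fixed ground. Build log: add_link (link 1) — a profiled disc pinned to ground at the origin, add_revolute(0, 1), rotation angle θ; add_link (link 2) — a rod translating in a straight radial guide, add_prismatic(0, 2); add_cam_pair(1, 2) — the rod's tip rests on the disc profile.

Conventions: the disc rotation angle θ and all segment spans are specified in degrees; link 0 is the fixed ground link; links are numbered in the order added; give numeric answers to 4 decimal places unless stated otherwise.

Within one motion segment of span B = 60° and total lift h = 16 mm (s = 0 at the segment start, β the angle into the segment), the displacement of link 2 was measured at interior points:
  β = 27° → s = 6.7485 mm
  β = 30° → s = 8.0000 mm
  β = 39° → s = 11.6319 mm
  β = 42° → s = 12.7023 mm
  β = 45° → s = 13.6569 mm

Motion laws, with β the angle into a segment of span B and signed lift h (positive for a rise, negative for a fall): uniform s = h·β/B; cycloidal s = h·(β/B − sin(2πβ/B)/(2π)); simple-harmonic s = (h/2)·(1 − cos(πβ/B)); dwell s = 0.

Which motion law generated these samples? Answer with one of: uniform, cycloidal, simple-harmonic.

candidates at β/B = r: uniform s = h·r (linear in β); cycloidal s = h·(r − sin(2πr)/(2π)); simple-harmonic s = (h/2)(1 − cos(πr))
β=27°: printed 6.7485 | uniform 7.2000, cycloidal 6.4131, simple-harmonic 6.7485
β=30°: printed 8.0000 | uniform 8.0000, cycloidal 8.0000, simple-harmonic 8.0000
β=39°: printed 11.6319 | uniform 10.4000, cycloidal 12.4601, simple-harmonic 11.6319
β=42°: printed 12.7023 | uniform 11.2000, cycloidal 13.6218, simple-harmonic 12.7023
β=45°: printed 13.6569 | uniform 12.0000, cycloidal 14.5465, simple-harmonic 13.6569
only one law matches every sample → simple-harmonic

simple-harmonic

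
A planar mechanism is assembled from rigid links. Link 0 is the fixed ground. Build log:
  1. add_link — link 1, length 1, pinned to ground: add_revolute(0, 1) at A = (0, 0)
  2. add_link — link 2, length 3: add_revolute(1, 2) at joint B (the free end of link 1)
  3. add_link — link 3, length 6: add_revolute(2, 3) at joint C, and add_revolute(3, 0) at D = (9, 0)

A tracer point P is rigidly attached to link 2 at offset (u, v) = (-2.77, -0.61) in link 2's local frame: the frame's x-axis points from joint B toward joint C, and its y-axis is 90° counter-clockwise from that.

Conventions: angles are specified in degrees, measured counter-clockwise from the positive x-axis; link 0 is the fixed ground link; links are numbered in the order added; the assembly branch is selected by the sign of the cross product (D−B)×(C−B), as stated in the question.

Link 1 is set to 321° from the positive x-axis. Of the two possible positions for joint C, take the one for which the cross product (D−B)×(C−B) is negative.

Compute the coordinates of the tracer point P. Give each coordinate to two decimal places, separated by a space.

A=(0,0), D=(9.00,0)
B = A + 1.00·(cos321°, sin321°) = (0.7771, -0.6293)
|BD| = 8.2469
circle(B,3.00) ∩ circle(D,6.00): a=2.4865, h=1.6785
  candidates: C₊=(3.1283,1.2341) cross=13.843; C₋=(3.3845,-2.1132) cross=-13.843
  branch - wants cross < 0 → take C=(3.3845,-2.1132) (cross=-13.843)
ex = (C−B)/|BC| = (0.8691,-0.4946); ey = (0.4946,0.8691)
P = B + -2.77·ex + -0.61·ey = (-1.9320,0.2107)

-1.93 0.21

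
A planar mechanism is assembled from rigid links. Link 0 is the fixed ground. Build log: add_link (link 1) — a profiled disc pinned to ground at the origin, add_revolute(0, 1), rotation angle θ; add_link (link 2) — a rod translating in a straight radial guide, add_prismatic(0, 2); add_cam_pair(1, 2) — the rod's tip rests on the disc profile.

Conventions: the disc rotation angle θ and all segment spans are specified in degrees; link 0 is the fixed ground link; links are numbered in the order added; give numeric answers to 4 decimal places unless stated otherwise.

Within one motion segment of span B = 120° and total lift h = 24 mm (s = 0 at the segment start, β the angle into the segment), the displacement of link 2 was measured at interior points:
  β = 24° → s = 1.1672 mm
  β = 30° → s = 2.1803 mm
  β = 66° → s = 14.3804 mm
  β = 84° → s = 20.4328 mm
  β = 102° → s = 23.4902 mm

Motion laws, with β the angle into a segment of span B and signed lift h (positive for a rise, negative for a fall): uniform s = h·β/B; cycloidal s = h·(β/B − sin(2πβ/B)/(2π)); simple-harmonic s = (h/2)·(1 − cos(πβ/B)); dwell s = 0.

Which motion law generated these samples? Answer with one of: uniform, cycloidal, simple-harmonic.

candidates at β/B = r: uniform s = h·r (linear in β); cycloidal s = h·(r − sin(2πr)/(2π)); simple-harmonic s = (h/2)(1 − cos(πr))
β=24°: printed 1.1672 | uniform 4.8000, cycloidal 1.1672, simple-harmonic 2.2918
β=30°: printed 2.1803 | uniform 6.0000, cycloidal 2.1803, simple-harmonic 3.5147
β=66°: printed 14.3804 | uniform 13.2000, cycloidal 14.3804, simple-harmonic 13.8772
β=84°: printed 20.4328 | uniform 16.8000, cycloidal 20.4328, simple-harmonic 19.0534
β=102°: printed 23.4902 | uniform 20.4000, cycloidal 23.4902, simple-harmonic 22.6921
only one law matches every sample → cycloidal

cycloidal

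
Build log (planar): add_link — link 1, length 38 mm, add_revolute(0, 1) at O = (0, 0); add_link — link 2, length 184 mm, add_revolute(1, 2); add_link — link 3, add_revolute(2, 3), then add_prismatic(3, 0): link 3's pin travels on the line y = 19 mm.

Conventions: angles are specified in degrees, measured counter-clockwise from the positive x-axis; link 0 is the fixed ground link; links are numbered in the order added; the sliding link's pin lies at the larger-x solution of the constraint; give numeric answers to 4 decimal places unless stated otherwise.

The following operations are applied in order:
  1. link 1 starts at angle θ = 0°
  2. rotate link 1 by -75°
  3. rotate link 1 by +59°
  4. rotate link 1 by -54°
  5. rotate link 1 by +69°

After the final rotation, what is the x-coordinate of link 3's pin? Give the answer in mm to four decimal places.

geometry: r = 38 mm, L = 184 mm, e = 19 mm; θ starts at 0°
rotate link 1 by -75°: θ ← 0° -75° = -75°
rotate link 1 by +59°: θ ← -75° +59° = -16°
rotate link 1 by -54°: θ ← -16° -54° = -70°
rotate link 1 by +69°: θ ← -70° +69° = -1°
crank pin P = (r cos θ, r sin θ) = (37.994212, -0.663191)
h = r sin θ − e = -0.663191 − 19 = -19.663191
x = r cos θ + √(L² − h²) = 37.994212 + 182.946328 = 220.940540

220.9405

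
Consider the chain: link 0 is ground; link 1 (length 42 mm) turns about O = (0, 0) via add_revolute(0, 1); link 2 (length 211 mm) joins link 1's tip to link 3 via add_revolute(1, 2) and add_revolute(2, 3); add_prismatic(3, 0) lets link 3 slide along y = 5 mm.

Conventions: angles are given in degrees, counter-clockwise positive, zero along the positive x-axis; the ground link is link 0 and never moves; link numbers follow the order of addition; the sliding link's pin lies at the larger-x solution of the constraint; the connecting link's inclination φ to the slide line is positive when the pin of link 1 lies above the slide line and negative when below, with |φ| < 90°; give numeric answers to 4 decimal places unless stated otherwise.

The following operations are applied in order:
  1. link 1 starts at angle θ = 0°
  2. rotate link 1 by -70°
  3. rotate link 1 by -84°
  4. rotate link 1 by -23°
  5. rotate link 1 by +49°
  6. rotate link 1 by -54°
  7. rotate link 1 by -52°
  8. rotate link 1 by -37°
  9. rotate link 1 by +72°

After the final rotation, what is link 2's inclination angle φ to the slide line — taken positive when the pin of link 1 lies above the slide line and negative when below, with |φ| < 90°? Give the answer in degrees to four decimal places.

geometry: r = 42 mm, L = 211 mm, e = 5 mm; θ starts at 0°
rotate link 1 by -70°: θ ← 0° -70° = -70°
rotate link 1 by -84°: θ ← -70° -84° = -154°
rotate link 1 by -23°: θ ← -154° -23° = -177°
rotate link 1 by +49°: θ ← -177° +49° = -128°
rotate link 1 by -54°: θ ← -128° -54° = -182°
rotate link 1 by -52°: θ ← -182° -52° = -234°
rotate link 1 by -37°: θ ← -234° -37° = -271°
rotate link 1 by +72°: θ ← -271° +72° = -199°
h = r sin θ − e = 13.673862 − 5 = 8.673862
sin φ = h / L = 8.673862 / 211 = 0.04110835
φ = arcsin(0.04110835) = 2.355999°

2.3560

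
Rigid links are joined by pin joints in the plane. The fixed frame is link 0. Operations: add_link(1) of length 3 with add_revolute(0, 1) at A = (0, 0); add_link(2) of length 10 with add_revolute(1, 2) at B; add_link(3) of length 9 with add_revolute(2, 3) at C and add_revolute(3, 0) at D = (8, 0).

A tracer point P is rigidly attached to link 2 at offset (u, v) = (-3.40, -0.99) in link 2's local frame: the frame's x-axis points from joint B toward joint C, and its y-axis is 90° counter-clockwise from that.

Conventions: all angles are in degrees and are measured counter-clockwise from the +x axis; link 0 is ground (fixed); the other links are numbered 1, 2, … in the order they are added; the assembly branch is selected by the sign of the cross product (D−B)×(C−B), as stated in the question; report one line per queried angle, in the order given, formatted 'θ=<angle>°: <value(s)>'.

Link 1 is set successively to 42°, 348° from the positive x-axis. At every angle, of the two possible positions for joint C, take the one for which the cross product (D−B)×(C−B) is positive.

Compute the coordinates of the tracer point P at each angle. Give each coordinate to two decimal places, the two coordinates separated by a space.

A=(0,0), D=(8.00,0)
θ=42°: B = A + 3.00·(cos42°, sin42°) = (2.2294, 2.0074)
θ=42°: |BD| = 6.1098
θ=42°: circle(B,10.00) ∩ circle(D,9.00): a=4.6098, h=8.8741
θ=42°:   candidates: C₊=(9.4989,8.8743) cross=54.219; C₋=(3.6676,-7.8886) cross=-54.219
θ=42°:   branch + wants cross > 0 → take C=(9.4989,8.8743) (cross=54.219)
θ=42°: ex = (C−B)/|BC| = (0.7269,0.6867); ey = (-0.6867,0.7269)
θ=42°: P = B + -3.40·ex + -0.99·ey = (0.4376,-1.0470)
θ=348°: B = A + 3.00·(cos348°, sin348°) = (2.9344, -0.6237)
θ=348°: |BD| = 5.1038
θ=348°: circle(B,10.00) ∩ circle(D,9.00): a=4.4133, h=8.9735
θ=348°:   candidates: C₊=(6.2180,8.8218) cross=45.799; C₋=(8.4113,-8.9906) cross=-45.799
θ=348°:   branch + wants cross > 0 → take C=(6.2180,8.8218) (cross=45.799)
θ=348°: ex = (C−B)/|BC| = (0.3284,0.9446); ey = (-0.9446,0.3284)
θ=348°: P = B + -3.40·ex + -0.99·ey = (2.7532,-4.1603)

θ=42°: 0.44 -1.05
θ=348°: 2.75 -4.16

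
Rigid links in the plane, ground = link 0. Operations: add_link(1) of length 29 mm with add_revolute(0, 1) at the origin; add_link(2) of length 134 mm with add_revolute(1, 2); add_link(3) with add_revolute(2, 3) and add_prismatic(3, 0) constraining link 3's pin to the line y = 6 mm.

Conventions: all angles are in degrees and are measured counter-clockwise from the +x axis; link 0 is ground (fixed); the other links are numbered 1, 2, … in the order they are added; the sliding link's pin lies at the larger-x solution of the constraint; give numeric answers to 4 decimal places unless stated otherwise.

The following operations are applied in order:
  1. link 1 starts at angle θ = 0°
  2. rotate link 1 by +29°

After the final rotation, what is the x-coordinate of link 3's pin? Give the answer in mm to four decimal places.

geometry: r = 29 mm, L = 134 mm, e = 6 mm; θ starts at 0°
rotate link 1 by +29°: θ ← 0° +29° = 29°
crank pin P = (r cos θ, r sin θ) = (25.363972, 14.059479)
h = r sin θ − e = 14.059479 − 6 = 8.059479
x = r cos θ + √(L² − h²) = 25.363972 + 133.757410 = 159.121382

159.1214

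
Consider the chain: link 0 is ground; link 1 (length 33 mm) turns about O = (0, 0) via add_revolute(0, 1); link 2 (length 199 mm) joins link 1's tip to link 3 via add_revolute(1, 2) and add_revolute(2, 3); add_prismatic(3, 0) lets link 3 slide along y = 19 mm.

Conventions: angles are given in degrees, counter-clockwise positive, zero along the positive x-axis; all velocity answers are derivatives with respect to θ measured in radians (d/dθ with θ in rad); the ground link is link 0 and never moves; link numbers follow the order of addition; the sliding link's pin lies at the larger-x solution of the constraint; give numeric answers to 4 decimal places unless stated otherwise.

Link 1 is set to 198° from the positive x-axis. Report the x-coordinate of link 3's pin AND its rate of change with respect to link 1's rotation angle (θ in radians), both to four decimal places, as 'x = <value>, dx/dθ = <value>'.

geometry: r = 33 mm, L = 199 mm, e = 19 mm
crank pin P = (r cos θ, r sin θ) = (-31.384865, -10.197561)
h = r sin θ − e = -10.197561 − 19 = -29.197561
x = r cos θ + √(L² − h²) = -31.384865 + 196.846393 = 165.461528
dx/dθ = −r sin θ − h·r cos θ/√(L² − h²) (θ in radians; h = -29.197561) = 5.542350

x = 165.4615, dx/dθ = 5.5423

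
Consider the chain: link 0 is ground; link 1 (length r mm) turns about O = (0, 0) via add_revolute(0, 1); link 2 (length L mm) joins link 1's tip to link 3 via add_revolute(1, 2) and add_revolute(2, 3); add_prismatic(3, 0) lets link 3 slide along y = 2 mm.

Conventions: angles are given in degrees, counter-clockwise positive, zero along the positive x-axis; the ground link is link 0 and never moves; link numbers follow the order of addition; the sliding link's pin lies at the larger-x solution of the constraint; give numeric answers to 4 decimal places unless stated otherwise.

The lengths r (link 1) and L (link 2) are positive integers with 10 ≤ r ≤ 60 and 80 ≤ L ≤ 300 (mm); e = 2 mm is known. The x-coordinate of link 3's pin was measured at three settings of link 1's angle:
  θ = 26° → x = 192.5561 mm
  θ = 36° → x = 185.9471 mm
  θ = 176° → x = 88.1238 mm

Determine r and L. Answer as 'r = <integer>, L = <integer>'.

constraint per measurement: (x − r cos θ)² + (r sin θ − e)² = L²
subtracting the θ₁ and θ₂ equations cancels the r² and L² terms:
r = (x₁² − x₂²) / (2[(x₁cos θ₁ + e sin θ₁) − (x₂cos θ₂ + e sin θ₂)]) = 56.0000 → r = 56
L² = (x₁ − r cos θ₁)² + (r sin θ₁ − e)² = 20736.0096 → L = 144.0000 → L = 144
check at θ₃=176°: x = 88.1238 (printed 88.1238) ✓

r = 56, L = 144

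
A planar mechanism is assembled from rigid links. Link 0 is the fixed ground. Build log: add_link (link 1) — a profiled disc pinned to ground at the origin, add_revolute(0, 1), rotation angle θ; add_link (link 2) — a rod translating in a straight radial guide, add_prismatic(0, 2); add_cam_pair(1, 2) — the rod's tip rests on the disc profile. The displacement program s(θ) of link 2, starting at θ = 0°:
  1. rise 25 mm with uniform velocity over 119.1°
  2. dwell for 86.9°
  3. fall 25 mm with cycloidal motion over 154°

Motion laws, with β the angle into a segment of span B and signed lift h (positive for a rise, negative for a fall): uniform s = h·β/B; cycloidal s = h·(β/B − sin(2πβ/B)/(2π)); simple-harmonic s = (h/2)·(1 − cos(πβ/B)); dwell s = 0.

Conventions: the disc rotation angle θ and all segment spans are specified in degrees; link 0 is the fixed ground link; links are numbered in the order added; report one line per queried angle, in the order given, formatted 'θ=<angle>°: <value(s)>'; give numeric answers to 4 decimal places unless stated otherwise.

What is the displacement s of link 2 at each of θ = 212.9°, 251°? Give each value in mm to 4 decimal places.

seg 1 [0°–119.1°] uniform, h=25: full span → s += 25 → s = 25.0000
seg 2 [119.1°–206°] dwell: s stays 25.0000
seg 3 [206°–360°] cycloidal, h=-25: θ=212.9° here. β=6.9, B=154. -25·(0.0448 − sin(2π·0.0448)/(2π)) = -0.0147 → s = 24.9853
seg 3 [206°–360°] cycloidal, h=-25: θ=251° here. β=45, B=154. -25·(0.2922 − sin(2π·0.2922)/(2π)) = -3.4654 → s = 21.5346

θ=212.9°: 24.9853
θ=251°: 21.5346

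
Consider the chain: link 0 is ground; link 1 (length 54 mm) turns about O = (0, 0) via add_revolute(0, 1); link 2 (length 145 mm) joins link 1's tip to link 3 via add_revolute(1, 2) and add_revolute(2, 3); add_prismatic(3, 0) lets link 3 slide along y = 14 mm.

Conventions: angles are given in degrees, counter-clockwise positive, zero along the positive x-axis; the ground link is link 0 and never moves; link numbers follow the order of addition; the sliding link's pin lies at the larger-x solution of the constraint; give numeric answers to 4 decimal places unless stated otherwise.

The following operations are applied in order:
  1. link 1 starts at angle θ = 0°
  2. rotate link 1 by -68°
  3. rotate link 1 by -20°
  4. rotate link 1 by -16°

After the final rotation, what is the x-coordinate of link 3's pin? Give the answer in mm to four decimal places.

geometry: r = 54 mm, L = 145 mm, e = 14 mm; θ starts at 0°
rotate link 1 by -68°: θ ← 0° -68° = -68°
rotate link 1 by -20°: θ ← -68° -20° = -88°
rotate link 1 by -16°: θ ← -88° -16° = -104°
crank pin P = (r cos θ, r sin θ) = (-13.063782, -52.395969)
h = r sin θ − e = -52.395969 − 14 = -66.395969
x = r cos θ + √(L² − h²) = -13.063782 + 128.905296 = 115.841513

115.8415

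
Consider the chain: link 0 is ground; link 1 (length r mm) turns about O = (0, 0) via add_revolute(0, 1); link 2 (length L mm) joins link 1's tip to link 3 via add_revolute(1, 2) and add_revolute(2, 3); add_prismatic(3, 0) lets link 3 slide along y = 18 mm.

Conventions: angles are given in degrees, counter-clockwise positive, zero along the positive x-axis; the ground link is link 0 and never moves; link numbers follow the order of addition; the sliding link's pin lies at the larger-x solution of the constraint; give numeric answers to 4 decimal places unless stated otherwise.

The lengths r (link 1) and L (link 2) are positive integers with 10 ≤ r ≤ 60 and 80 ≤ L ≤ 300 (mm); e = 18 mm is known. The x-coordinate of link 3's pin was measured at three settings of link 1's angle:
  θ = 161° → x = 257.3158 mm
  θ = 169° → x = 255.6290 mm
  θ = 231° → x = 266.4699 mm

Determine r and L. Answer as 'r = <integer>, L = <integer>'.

constraint per measurement: (x − r cos θ)² + (r sin θ − e)² = L²
subtracting the θ₁ and θ₂ equations cancels the r² and L² terms:
r = (x₁² − x₂²) / (2[(x₁cos θ₁ + e sin θ₁) − (x₂cos θ₂ + e sin θ₂)]) = 42.9987 → r = 43
L² = (x₁ − r cos θ₁)² + (r sin θ₁ − e)² = 88803.9721 → L = 298.0000 → L = 298
check at θ₃=231°: x = 266.4699 (printed 266.4699) ✓

r = 43, L = 298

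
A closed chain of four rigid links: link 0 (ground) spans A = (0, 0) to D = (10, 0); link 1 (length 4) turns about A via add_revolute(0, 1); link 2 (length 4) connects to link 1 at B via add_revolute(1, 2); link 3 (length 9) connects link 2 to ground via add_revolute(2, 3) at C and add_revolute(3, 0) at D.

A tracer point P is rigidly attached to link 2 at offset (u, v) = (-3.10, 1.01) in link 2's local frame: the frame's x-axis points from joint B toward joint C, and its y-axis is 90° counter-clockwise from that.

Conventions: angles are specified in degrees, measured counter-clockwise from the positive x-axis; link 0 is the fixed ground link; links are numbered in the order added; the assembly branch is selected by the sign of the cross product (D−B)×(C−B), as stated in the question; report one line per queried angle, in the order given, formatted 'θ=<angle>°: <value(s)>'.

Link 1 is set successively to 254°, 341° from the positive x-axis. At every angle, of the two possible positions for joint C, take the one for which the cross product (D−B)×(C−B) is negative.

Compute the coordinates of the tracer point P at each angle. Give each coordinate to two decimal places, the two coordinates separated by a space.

A=(0,0), D=(10.00,0)
θ=254°: B = A + 4.00·(cos254°, sin254°) = (-1.1025, -3.8450)
θ=254°: |BD| = 11.7495
θ=254°: circle(B,4.00) ∩ circle(D,9.00): a=3.1087, h=2.5172
θ=254°:   candidates: C₊=(1.0112,-0.4492) cross=29.575; C₋=(2.6587,-5.2063) cross=-29.575
θ=254°:   branch - wants cross < 0 → take C=(2.6587,-5.2063) (cross=-29.575)
θ=254°: ex = (C−B)/|BC| = (0.9403,-0.3403); ey = (0.3403,0.9403)
θ=254°: P = B + -3.10·ex + 1.01·ey = (-3.6738,-1.8404)
θ=341°: B = A + 4.00·(cos341°, sin341°) = (3.7821, -1.3023)
θ=341°: |BD| = 6.3528
θ=341°: circle(B,4.00) ∩ circle(D,9.00): a=-1.9394, h=3.4984
θ=341°:   candidates: C₊=(1.1667,1.7243) cross=22.225; C₋=(2.6010,-5.1239) cross=-22.225
θ=341°:   branch - wants cross < 0 → take C=(2.6010,-5.1239) (cross=-22.225)
θ=341°: ex = (C−B)/|BC| = (-0.2953,-0.9554); ey = (0.9554,-0.2953)
θ=341°: P = B + -3.10·ex + 1.01·ey = (5.6624,1.3613)

θ=254°: -3.67 -1.84
θ=341°: 5.66 1.36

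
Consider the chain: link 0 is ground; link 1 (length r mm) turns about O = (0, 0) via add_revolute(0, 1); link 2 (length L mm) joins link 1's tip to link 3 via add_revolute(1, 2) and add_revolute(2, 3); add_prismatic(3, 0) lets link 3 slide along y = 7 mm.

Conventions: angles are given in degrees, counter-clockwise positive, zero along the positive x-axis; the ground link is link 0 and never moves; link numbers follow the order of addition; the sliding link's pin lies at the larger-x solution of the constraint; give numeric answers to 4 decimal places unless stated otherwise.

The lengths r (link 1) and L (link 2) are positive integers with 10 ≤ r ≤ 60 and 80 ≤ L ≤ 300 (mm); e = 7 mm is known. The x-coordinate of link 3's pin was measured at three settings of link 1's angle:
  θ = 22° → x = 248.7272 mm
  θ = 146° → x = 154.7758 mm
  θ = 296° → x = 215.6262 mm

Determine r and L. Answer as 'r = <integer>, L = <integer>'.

constraint per measurement: (x − r cos θ)² + (r sin θ − e)² = L²
subtracting the θ₁ and θ₂ equations cancels the r² and L² terms:
r = (x₁² − x₂²) / (2[(x₁cos θ₁ + e sin θ₁) − (x₂cos θ₂ + e sin θ₂)]) = 53.0000 → r = 53
L² = (x₁ − r cos θ₁)² + (r sin θ₁ − e)² = 39999.9825 → L = 200.0000 → L = 200
check at θ₃=296°: x = 215.6262 (printed 215.6262) ✓

r = 53, L = 200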